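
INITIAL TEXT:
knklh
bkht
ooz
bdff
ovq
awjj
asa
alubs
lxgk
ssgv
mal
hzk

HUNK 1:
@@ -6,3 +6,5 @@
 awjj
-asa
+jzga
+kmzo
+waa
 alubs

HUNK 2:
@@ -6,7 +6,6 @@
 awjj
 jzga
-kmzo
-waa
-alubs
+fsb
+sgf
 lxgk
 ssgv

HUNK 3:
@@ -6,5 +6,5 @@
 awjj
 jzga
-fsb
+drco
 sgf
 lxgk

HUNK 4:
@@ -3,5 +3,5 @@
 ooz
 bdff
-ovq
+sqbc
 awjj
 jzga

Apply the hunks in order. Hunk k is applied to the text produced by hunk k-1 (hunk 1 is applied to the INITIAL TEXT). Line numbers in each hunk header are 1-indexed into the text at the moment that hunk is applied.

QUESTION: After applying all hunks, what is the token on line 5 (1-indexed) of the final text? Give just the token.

Hunk 1: at line 6 remove [asa] add [jzga,kmzo,waa] -> 14 lines: knklh bkht ooz bdff ovq awjj jzga kmzo waa alubs lxgk ssgv mal hzk
Hunk 2: at line 6 remove [kmzo,waa,alubs] add [fsb,sgf] -> 13 lines: knklh bkht ooz bdff ovq awjj jzga fsb sgf lxgk ssgv mal hzk
Hunk 3: at line 6 remove [fsb] add [drco] -> 13 lines: knklh bkht ooz bdff ovq awjj jzga drco sgf lxgk ssgv mal hzk
Hunk 4: at line 3 remove [ovq] add [sqbc] -> 13 lines: knklh bkht ooz bdff sqbc awjj jzga drco sgf lxgk ssgv mal hzk
Final line 5: sqbc

Answer: sqbc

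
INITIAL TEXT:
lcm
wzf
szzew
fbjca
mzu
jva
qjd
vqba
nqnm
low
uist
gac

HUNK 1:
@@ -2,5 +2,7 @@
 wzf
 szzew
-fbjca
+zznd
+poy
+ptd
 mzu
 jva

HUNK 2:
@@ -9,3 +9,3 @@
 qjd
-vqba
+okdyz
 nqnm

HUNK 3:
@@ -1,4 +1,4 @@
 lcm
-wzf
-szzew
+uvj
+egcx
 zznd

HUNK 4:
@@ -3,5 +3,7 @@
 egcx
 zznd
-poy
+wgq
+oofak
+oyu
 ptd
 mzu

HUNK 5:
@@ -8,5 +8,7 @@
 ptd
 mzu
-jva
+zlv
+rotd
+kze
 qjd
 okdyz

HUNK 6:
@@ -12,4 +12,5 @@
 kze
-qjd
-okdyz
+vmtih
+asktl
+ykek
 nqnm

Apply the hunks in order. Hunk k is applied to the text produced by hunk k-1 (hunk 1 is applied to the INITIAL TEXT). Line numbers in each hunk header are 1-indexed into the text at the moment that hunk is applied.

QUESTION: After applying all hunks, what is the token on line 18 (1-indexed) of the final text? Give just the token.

Answer: uist

Derivation:
Hunk 1: at line 2 remove [fbjca] add [zznd,poy,ptd] -> 14 lines: lcm wzf szzew zznd poy ptd mzu jva qjd vqba nqnm low uist gac
Hunk 2: at line 9 remove [vqba] add [okdyz] -> 14 lines: lcm wzf szzew zznd poy ptd mzu jva qjd okdyz nqnm low uist gac
Hunk 3: at line 1 remove [wzf,szzew] add [uvj,egcx] -> 14 lines: lcm uvj egcx zznd poy ptd mzu jva qjd okdyz nqnm low uist gac
Hunk 4: at line 3 remove [poy] add [wgq,oofak,oyu] -> 16 lines: lcm uvj egcx zznd wgq oofak oyu ptd mzu jva qjd okdyz nqnm low uist gac
Hunk 5: at line 8 remove [jva] add [zlv,rotd,kze] -> 18 lines: lcm uvj egcx zznd wgq oofak oyu ptd mzu zlv rotd kze qjd okdyz nqnm low uist gac
Hunk 6: at line 12 remove [qjd,okdyz] add [vmtih,asktl,ykek] -> 19 lines: lcm uvj egcx zznd wgq oofak oyu ptd mzu zlv rotd kze vmtih asktl ykek nqnm low uist gac
Final line 18: uist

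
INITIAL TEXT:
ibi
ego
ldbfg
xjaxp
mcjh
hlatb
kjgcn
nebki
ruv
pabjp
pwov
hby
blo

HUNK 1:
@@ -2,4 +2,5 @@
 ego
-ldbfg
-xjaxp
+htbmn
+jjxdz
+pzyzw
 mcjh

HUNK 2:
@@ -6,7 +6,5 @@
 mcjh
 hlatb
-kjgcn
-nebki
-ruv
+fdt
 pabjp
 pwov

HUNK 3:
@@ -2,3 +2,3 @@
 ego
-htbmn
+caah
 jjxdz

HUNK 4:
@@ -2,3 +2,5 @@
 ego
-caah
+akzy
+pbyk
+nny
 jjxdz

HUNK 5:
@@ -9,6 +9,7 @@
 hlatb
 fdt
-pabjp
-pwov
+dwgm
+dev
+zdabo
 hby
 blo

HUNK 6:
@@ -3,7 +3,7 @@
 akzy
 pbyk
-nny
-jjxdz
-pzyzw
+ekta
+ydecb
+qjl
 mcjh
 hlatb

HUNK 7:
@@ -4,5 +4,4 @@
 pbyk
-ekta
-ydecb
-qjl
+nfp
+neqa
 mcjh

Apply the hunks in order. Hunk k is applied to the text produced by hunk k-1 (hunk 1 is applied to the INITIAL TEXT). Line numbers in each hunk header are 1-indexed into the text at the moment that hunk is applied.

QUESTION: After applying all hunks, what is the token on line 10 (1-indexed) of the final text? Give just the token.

Answer: dwgm

Derivation:
Hunk 1: at line 2 remove [ldbfg,xjaxp] add [htbmn,jjxdz,pzyzw] -> 14 lines: ibi ego htbmn jjxdz pzyzw mcjh hlatb kjgcn nebki ruv pabjp pwov hby blo
Hunk 2: at line 6 remove [kjgcn,nebki,ruv] add [fdt] -> 12 lines: ibi ego htbmn jjxdz pzyzw mcjh hlatb fdt pabjp pwov hby blo
Hunk 3: at line 2 remove [htbmn] add [caah] -> 12 lines: ibi ego caah jjxdz pzyzw mcjh hlatb fdt pabjp pwov hby blo
Hunk 4: at line 2 remove [caah] add [akzy,pbyk,nny] -> 14 lines: ibi ego akzy pbyk nny jjxdz pzyzw mcjh hlatb fdt pabjp pwov hby blo
Hunk 5: at line 9 remove [pabjp,pwov] add [dwgm,dev,zdabo] -> 15 lines: ibi ego akzy pbyk nny jjxdz pzyzw mcjh hlatb fdt dwgm dev zdabo hby blo
Hunk 6: at line 3 remove [nny,jjxdz,pzyzw] add [ekta,ydecb,qjl] -> 15 lines: ibi ego akzy pbyk ekta ydecb qjl mcjh hlatb fdt dwgm dev zdabo hby blo
Hunk 7: at line 4 remove [ekta,ydecb,qjl] add [nfp,neqa] -> 14 lines: ibi ego akzy pbyk nfp neqa mcjh hlatb fdt dwgm dev zdabo hby blo
Final line 10: dwgm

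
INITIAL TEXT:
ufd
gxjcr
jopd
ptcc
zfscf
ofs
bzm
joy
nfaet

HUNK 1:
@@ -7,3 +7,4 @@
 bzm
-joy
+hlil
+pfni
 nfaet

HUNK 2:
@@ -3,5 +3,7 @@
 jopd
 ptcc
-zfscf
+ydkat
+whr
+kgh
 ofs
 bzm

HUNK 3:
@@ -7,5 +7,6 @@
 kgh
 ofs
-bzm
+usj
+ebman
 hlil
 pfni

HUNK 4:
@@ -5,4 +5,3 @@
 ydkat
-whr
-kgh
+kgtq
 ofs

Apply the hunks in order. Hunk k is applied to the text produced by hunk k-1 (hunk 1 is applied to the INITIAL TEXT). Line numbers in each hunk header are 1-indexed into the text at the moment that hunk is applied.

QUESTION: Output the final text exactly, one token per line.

Hunk 1: at line 7 remove [joy] add [hlil,pfni] -> 10 lines: ufd gxjcr jopd ptcc zfscf ofs bzm hlil pfni nfaet
Hunk 2: at line 3 remove [zfscf] add [ydkat,whr,kgh] -> 12 lines: ufd gxjcr jopd ptcc ydkat whr kgh ofs bzm hlil pfni nfaet
Hunk 3: at line 7 remove [bzm] add [usj,ebman] -> 13 lines: ufd gxjcr jopd ptcc ydkat whr kgh ofs usj ebman hlil pfni nfaet
Hunk 4: at line 5 remove [whr,kgh] add [kgtq] -> 12 lines: ufd gxjcr jopd ptcc ydkat kgtq ofs usj ebman hlil pfni nfaet

Answer: ufd
gxjcr
jopd
ptcc
ydkat
kgtq
ofs
usj
ebman
hlil
pfni
nfaet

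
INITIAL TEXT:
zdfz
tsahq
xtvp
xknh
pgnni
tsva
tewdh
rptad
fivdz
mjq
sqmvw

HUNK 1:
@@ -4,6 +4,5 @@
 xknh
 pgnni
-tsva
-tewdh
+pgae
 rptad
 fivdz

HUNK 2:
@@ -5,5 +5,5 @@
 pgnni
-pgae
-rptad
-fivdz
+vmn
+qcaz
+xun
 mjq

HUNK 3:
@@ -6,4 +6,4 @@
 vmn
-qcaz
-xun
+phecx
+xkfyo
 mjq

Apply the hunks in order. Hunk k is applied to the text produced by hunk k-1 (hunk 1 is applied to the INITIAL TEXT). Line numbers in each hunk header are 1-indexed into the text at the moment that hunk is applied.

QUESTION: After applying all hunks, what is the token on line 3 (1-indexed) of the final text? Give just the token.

Hunk 1: at line 4 remove [tsva,tewdh] add [pgae] -> 10 lines: zdfz tsahq xtvp xknh pgnni pgae rptad fivdz mjq sqmvw
Hunk 2: at line 5 remove [pgae,rptad,fivdz] add [vmn,qcaz,xun] -> 10 lines: zdfz tsahq xtvp xknh pgnni vmn qcaz xun mjq sqmvw
Hunk 3: at line 6 remove [qcaz,xun] add [phecx,xkfyo] -> 10 lines: zdfz tsahq xtvp xknh pgnni vmn phecx xkfyo mjq sqmvw
Final line 3: xtvp

Answer: xtvp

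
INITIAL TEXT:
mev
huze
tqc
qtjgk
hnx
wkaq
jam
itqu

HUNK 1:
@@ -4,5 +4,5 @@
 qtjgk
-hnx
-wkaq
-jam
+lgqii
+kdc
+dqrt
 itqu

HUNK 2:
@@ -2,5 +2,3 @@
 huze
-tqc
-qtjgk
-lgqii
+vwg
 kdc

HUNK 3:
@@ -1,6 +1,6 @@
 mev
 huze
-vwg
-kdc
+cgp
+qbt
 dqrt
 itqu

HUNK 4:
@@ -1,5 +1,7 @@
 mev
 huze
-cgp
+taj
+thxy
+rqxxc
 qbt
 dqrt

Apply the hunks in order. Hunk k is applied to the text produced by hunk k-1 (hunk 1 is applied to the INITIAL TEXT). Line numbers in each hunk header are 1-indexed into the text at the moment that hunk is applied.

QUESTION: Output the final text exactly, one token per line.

Answer: mev
huze
taj
thxy
rqxxc
qbt
dqrt
itqu

Derivation:
Hunk 1: at line 4 remove [hnx,wkaq,jam] add [lgqii,kdc,dqrt] -> 8 lines: mev huze tqc qtjgk lgqii kdc dqrt itqu
Hunk 2: at line 2 remove [tqc,qtjgk,lgqii] add [vwg] -> 6 lines: mev huze vwg kdc dqrt itqu
Hunk 3: at line 1 remove [vwg,kdc] add [cgp,qbt] -> 6 lines: mev huze cgp qbt dqrt itqu
Hunk 4: at line 1 remove [cgp] add [taj,thxy,rqxxc] -> 8 lines: mev huze taj thxy rqxxc qbt dqrt itqu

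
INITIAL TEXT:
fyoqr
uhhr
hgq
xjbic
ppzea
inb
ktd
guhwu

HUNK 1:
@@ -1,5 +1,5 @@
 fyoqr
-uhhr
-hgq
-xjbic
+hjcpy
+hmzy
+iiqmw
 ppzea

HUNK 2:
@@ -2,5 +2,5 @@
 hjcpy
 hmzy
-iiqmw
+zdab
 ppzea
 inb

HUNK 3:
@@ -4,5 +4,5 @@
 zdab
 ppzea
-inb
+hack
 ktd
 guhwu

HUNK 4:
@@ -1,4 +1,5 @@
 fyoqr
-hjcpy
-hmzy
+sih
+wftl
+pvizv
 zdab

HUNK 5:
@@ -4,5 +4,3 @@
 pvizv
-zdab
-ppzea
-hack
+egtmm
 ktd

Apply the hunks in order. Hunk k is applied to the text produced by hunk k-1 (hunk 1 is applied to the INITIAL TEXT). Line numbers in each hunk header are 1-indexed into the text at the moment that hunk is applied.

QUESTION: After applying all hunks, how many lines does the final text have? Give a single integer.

Answer: 7

Derivation:
Hunk 1: at line 1 remove [uhhr,hgq,xjbic] add [hjcpy,hmzy,iiqmw] -> 8 lines: fyoqr hjcpy hmzy iiqmw ppzea inb ktd guhwu
Hunk 2: at line 2 remove [iiqmw] add [zdab] -> 8 lines: fyoqr hjcpy hmzy zdab ppzea inb ktd guhwu
Hunk 3: at line 4 remove [inb] add [hack] -> 8 lines: fyoqr hjcpy hmzy zdab ppzea hack ktd guhwu
Hunk 4: at line 1 remove [hjcpy,hmzy] add [sih,wftl,pvizv] -> 9 lines: fyoqr sih wftl pvizv zdab ppzea hack ktd guhwu
Hunk 5: at line 4 remove [zdab,ppzea,hack] add [egtmm] -> 7 lines: fyoqr sih wftl pvizv egtmm ktd guhwu
Final line count: 7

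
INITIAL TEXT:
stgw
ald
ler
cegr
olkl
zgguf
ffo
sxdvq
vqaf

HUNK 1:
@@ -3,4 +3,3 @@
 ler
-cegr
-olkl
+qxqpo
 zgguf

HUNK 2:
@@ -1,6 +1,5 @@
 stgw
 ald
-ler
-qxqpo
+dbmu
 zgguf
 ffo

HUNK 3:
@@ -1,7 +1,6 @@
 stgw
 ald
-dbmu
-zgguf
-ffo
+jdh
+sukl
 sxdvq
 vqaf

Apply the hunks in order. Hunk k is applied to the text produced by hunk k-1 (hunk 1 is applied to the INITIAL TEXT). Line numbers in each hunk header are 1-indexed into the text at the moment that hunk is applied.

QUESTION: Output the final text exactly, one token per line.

Hunk 1: at line 3 remove [cegr,olkl] add [qxqpo] -> 8 lines: stgw ald ler qxqpo zgguf ffo sxdvq vqaf
Hunk 2: at line 1 remove [ler,qxqpo] add [dbmu] -> 7 lines: stgw ald dbmu zgguf ffo sxdvq vqaf
Hunk 3: at line 1 remove [dbmu,zgguf,ffo] add [jdh,sukl] -> 6 lines: stgw ald jdh sukl sxdvq vqaf

Answer: stgw
ald
jdh
sukl
sxdvq
vqaf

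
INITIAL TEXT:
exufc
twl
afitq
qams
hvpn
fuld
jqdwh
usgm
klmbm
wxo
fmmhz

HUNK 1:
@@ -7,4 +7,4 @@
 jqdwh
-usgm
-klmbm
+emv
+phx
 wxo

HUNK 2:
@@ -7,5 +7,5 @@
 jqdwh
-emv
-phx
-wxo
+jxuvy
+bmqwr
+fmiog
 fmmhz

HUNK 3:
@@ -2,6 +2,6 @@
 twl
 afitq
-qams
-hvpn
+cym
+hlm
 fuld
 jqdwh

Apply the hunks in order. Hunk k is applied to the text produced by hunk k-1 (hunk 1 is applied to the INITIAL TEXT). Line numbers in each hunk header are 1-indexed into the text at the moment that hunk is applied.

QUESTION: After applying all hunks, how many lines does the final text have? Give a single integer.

Answer: 11

Derivation:
Hunk 1: at line 7 remove [usgm,klmbm] add [emv,phx] -> 11 lines: exufc twl afitq qams hvpn fuld jqdwh emv phx wxo fmmhz
Hunk 2: at line 7 remove [emv,phx,wxo] add [jxuvy,bmqwr,fmiog] -> 11 lines: exufc twl afitq qams hvpn fuld jqdwh jxuvy bmqwr fmiog fmmhz
Hunk 3: at line 2 remove [qams,hvpn] add [cym,hlm] -> 11 lines: exufc twl afitq cym hlm fuld jqdwh jxuvy bmqwr fmiog fmmhz
Final line count: 11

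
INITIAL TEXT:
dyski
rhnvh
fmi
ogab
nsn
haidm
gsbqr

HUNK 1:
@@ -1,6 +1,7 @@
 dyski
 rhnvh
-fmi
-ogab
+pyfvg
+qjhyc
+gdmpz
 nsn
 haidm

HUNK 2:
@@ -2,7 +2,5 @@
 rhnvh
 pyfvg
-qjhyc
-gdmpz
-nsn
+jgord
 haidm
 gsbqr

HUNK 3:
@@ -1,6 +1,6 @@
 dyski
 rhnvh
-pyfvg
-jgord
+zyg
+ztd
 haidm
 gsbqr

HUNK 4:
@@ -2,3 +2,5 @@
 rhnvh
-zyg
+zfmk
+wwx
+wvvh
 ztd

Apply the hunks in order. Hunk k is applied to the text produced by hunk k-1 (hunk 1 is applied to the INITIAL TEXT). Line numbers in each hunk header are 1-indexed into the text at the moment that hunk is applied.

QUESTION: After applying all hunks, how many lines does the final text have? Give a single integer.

Hunk 1: at line 1 remove [fmi,ogab] add [pyfvg,qjhyc,gdmpz] -> 8 lines: dyski rhnvh pyfvg qjhyc gdmpz nsn haidm gsbqr
Hunk 2: at line 2 remove [qjhyc,gdmpz,nsn] add [jgord] -> 6 lines: dyski rhnvh pyfvg jgord haidm gsbqr
Hunk 3: at line 1 remove [pyfvg,jgord] add [zyg,ztd] -> 6 lines: dyski rhnvh zyg ztd haidm gsbqr
Hunk 4: at line 2 remove [zyg] add [zfmk,wwx,wvvh] -> 8 lines: dyski rhnvh zfmk wwx wvvh ztd haidm gsbqr
Final line count: 8

Answer: 8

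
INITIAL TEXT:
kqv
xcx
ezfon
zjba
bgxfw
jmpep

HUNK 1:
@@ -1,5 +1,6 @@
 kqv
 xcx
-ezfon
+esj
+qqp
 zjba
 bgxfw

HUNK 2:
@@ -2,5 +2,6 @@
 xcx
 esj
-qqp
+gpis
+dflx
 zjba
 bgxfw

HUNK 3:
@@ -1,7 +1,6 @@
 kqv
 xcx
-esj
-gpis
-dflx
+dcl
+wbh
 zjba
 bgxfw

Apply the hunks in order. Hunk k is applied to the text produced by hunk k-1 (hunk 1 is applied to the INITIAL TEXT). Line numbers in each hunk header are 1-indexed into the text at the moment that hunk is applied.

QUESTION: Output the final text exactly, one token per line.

Answer: kqv
xcx
dcl
wbh
zjba
bgxfw
jmpep

Derivation:
Hunk 1: at line 1 remove [ezfon] add [esj,qqp] -> 7 lines: kqv xcx esj qqp zjba bgxfw jmpep
Hunk 2: at line 2 remove [qqp] add [gpis,dflx] -> 8 lines: kqv xcx esj gpis dflx zjba bgxfw jmpep
Hunk 3: at line 1 remove [esj,gpis,dflx] add [dcl,wbh] -> 7 lines: kqv xcx dcl wbh zjba bgxfw jmpep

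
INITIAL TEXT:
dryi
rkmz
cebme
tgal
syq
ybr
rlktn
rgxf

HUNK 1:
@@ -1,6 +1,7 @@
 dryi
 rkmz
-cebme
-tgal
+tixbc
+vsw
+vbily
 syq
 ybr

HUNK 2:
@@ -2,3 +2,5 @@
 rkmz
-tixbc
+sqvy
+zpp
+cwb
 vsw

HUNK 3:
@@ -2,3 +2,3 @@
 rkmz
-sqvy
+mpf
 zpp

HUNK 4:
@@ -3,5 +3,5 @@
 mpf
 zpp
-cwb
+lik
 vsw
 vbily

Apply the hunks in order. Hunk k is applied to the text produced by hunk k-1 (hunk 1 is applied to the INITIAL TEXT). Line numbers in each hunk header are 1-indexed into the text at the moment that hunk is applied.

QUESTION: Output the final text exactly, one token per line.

Hunk 1: at line 1 remove [cebme,tgal] add [tixbc,vsw,vbily] -> 9 lines: dryi rkmz tixbc vsw vbily syq ybr rlktn rgxf
Hunk 2: at line 2 remove [tixbc] add [sqvy,zpp,cwb] -> 11 lines: dryi rkmz sqvy zpp cwb vsw vbily syq ybr rlktn rgxf
Hunk 3: at line 2 remove [sqvy] add [mpf] -> 11 lines: dryi rkmz mpf zpp cwb vsw vbily syq ybr rlktn rgxf
Hunk 4: at line 3 remove [cwb] add [lik] -> 11 lines: dryi rkmz mpf zpp lik vsw vbily syq ybr rlktn rgxf

Answer: dryi
rkmz
mpf
zpp
lik
vsw
vbily
syq
ybr
rlktn
rgxf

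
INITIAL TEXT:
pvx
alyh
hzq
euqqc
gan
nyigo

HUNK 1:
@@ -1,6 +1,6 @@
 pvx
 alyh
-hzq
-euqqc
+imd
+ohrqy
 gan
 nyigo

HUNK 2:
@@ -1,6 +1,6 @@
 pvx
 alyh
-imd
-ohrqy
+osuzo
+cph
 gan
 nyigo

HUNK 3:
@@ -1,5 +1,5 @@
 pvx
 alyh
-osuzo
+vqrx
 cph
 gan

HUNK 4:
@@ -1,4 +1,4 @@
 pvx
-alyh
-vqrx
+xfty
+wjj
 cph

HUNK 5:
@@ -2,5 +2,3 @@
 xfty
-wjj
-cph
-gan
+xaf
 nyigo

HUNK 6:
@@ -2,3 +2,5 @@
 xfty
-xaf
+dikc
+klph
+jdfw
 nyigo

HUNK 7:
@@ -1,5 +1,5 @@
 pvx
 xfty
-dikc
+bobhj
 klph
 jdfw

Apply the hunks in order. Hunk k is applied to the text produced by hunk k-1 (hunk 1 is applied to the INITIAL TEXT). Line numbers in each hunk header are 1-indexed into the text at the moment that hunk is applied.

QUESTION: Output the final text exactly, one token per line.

Hunk 1: at line 1 remove [hzq,euqqc] add [imd,ohrqy] -> 6 lines: pvx alyh imd ohrqy gan nyigo
Hunk 2: at line 1 remove [imd,ohrqy] add [osuzo,cph] -> 6 lines: pvx alyh osuzo cph gan nyigo
Hunk 3: at line 1 remove [osuzo] add [vqrx] -> 6 lines: pvx alyh vqrx cph gan nyigo
Hunk 4: at line 1 remove [alyh,vqrx] add [xfty,wjj] -> 6 lines: pvx xfty wjj cph gan nyigo
Hunk 5: at line 2 remove [wjj,cph,gan] add [xaf] -> 4 lines: pvx xfty xaf nyigo
Hunk 6: at line 2 remove [xaf] add [dikc,klph,jdfw] -> 6 lines: pvx xfty dikc klph jdfw nyigo
Hunk 7: at line 1 remove [dikc] add [bobhj] -> 6 lines: pvx xfty bobhj klph jdfw nyigo

Answer: pvx
xfty
bobhj
klph
jdfw
nyigo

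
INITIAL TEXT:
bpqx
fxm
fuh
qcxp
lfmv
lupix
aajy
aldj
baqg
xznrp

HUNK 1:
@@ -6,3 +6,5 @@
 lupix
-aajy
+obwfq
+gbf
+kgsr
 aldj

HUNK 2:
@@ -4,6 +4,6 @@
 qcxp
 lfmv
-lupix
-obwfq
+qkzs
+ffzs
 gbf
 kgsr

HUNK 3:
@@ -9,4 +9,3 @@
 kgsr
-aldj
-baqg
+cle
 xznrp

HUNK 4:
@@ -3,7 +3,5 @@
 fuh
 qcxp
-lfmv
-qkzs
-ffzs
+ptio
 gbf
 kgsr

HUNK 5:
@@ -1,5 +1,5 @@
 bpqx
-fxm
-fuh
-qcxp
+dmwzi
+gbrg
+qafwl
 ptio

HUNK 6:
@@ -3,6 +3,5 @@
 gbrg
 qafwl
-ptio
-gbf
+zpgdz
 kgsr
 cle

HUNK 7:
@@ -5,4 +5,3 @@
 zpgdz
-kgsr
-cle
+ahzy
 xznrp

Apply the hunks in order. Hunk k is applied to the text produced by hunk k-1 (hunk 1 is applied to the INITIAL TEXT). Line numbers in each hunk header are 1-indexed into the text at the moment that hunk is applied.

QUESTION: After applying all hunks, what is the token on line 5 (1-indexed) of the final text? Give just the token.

Hunk 1: at line 6 remove [aajy] add [obwfq,gbf,kgsr] -> 12 lines: bpqx fxm fuh qcxp lfmv lupix obwfq gbf kgsr aldj baqg xznrp
Hunk 2: at line 4 remove [lupix,obwfq] add [qkzs,ffzs] -> 12 lines: bpqx fxm fuh qcxp lfmv qkzs ffzs gbf kgsr aldj baqg xznrp
Hunk 3: at line 9 remove [aldj,baqg] add [cle] -> 11 lines: bpqx fxm fuh qcxp lfmv qkzs ffzs gbf kgsr cle xznrp
Hunk 4: at line 3 remove [lfmv,qkzs,ffzs] add [ptio] -> 9 lines: bpqx fxm fuh qcxp ptio gbf kgsr cle xznrp
Hunk 5: at line 1 remove [fxm,fuh,qcxp] add [dmwzi,gbrg,qafwl] -> 9 lines: bpqx dmwzi gbrg qafwl ptio gbf kgsr cle xznrp
Hunk 6: at line 3 remove [ptio,gbf] add [zpgdz] -> 8 lines: bpqx dmwzi gbrg qafwl zpgdz kgsr cle xznrp
Hunk 7: at line 5 remove [kgsr,cle] add [ahzy] -> 7 lines: bpqx dmwzi gbrg qafwl zpgdz ahzy xznrp
Final line 5: zpgdz

Answer: zpgdz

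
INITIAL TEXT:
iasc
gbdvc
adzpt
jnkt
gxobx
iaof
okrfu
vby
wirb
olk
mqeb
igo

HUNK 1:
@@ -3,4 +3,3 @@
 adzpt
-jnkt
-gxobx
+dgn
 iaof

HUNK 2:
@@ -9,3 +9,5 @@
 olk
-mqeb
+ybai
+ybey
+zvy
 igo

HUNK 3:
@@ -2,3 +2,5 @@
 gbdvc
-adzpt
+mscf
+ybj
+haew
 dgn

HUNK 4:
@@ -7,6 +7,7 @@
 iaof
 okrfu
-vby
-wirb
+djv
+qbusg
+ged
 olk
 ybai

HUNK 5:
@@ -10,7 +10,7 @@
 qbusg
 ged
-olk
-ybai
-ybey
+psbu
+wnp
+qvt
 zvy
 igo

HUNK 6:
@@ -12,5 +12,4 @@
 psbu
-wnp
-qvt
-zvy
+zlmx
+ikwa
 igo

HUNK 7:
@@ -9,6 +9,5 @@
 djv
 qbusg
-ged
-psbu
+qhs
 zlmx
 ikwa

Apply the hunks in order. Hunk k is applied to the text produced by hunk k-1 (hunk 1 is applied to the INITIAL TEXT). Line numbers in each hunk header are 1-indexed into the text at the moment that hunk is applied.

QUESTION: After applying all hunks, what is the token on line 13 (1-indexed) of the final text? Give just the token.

Hunk 1: at line 3 remove [jnkt,gxobx] add [dgn] -> 11 lines: iasc gbdvc adzpt dgn iaof okrfu vby wirb olk mqeb igo
Hunk 2: at line 9 remove [mqeb] add [ybai,ybey,zvy] -> 13 lines: iasc gbdvc adzpt dgn iaof okrfu vby wirb olk ybai ybey zvy igo
Hunk 3: at line 2 remove [adzpt] add [mscf,ybj,haew] -> 15 lines: iasc gbdvc mscf ybj haew dgn iaof okrfu vby wirb olk ybai ybey zvy igo
Hunk 4: at line 7 remove [vby,wirb] add [djv,qbusg,ged] -> 16 lines: iasc gbdvc mscf ybj haew dgn iaof okrfu djv qbusg ged olk ybai ybey zvy igo
Hunk 5: at line 10 remove [olk,ybai,ybey] add [psbu,wnp,qvt] -> 16 lines: iasc gbdvc mscf ybj haew dgn iaof okrfu djv qbusg ged psbu wnp qvt zvy igo
Hunk 6: at line 12 remove [wnp,qvt,zvy] add [zlmx,ikwa] -> 15 lines: iasc gbdvc mscf ybj haew dgn iaof okrfu djv qbusg ged psbu zlmx ikwa igo
Hunk 7: at line 9 remove [ged,psbu] add [qhs] -> 14 lines: iasc gbdvc mscf ybj haew dgn iaof okrfu djv qbusg qhs zlmx ikwa igo
Final line 13: ikwa

Answer: ikwa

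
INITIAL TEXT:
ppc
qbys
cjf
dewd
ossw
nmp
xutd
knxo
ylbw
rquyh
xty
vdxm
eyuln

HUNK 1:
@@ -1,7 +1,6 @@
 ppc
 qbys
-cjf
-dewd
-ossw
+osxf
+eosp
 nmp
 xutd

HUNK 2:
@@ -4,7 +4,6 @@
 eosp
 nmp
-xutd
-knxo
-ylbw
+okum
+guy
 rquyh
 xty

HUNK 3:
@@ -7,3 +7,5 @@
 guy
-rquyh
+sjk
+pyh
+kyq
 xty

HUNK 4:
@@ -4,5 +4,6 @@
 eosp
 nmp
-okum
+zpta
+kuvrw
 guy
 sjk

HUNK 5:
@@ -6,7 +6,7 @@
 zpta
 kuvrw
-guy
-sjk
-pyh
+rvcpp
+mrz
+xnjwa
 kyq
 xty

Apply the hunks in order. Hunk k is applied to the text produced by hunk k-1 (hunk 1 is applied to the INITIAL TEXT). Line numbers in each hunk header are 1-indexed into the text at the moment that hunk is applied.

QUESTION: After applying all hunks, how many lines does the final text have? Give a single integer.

Answer: 14

Derivation:
Hunk 1: at line 1 remove [cjf,dewd,ossw] add [osxf,eosp] -> 12 lines: ppc qbys osxf eosp nmp xutd knxo ylbw rquyh xty vdxm eyuln
Hunk 2: at line 4 remove [xutd,knxo,ylbw] add [okum,guy] -> 11 lines: ppc qbys osxf eosp nmp okum guy rquyh xty vdxm eyuln
Hunk 3: at line 7 remove [rquyh] add [sjk,pyh,kyq] -> 13 lines: ppc qbys osxf eosp nmp okum guy sjk pyh kyq xty vdxm eyuln
Hunk 4: at line 4 remove [okum] add [zpta,kuvrw] -> 14 lines: ppc qbys osxf eosp nmp zpta kuvrw guy sjk pyh kyq xty vdxm eyuln
Hunk 5: at line 6 remove [guy,sjk,pyh] add [rvcpp,mrz,xnjwa] -> 14 lines: ppc qbys osxf eosp nmp zpta kuvrw rvcpp mrz xnjwa kyq xty vdxm eyuln
Final line count: 14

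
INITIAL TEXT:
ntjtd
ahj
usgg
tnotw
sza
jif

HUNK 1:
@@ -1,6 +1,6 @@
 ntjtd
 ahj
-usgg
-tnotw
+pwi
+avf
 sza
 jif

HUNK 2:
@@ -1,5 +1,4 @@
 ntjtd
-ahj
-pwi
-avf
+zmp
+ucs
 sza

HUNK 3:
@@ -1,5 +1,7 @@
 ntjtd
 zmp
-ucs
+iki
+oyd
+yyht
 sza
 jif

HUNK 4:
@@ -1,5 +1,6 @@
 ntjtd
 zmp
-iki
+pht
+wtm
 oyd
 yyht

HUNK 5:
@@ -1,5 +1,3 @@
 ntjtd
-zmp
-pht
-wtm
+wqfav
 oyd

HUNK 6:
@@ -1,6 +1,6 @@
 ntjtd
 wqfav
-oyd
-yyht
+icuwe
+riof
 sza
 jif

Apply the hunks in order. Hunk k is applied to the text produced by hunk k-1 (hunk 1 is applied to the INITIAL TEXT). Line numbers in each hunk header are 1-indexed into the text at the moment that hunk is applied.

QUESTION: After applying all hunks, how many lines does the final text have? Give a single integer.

Answer: 6

Derivation:
Hunk 1: at line 1 remove [usgg,tnotw] add [pwi,avf] -> 6 lines: ntjtd ahj pwi avf sza jif
Hunk 2: at line 1 remove [ahj,pwi,avf] add [zmp,ucs] -> 5 lines: ntjtd zmp ucs sza jif
Hunk 3: at line 1 remove [ucs] add [iki,oyd,yyht] -> 7 lines: ntjtd zmp iki oyd yyht sza jif
Hunk 4: at line 1 remove [iki] add [pht,wtm] -> 8 lines: ntjtd zmp pht wtm oyd yyht sza jif
Hunk 5: at line 1 remove [zmp,pht,wtm] add [wqfav] -> 6 lines: ntjtd wqfav oyd yyht sza jif
Hunk 6: at line 1 remove [oyd,yyht] add [icuwe,riof] -> 6 lines: ntjtd wqfav icuwe riof sza jif
Final line count: 6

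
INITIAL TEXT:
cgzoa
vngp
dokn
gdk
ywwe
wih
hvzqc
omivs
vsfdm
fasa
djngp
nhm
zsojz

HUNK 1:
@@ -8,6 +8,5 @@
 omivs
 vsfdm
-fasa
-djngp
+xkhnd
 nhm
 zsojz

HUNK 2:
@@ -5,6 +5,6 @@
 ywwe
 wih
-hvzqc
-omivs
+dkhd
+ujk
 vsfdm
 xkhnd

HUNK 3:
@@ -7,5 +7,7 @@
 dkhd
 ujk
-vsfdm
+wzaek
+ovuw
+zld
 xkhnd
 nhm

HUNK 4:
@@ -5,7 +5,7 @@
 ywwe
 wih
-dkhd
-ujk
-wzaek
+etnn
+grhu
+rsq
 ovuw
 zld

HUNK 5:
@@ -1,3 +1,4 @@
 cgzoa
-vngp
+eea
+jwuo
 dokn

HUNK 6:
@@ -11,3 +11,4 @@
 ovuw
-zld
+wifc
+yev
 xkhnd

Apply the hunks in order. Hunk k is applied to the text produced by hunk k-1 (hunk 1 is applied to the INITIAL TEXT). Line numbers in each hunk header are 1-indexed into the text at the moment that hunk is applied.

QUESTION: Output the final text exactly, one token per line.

Hunk 1: at line 8 remove [fasa,djngp] add [xkhnd] -> 12 lines: cgzoa vngp dokn gdk ywwe wih hvzqc omivs vsfdm xkhnd nhm zsojz
Hunk 2: at line 5 remove [hvzqc,omivs] add [dkhd,ujk] -> 12 lines: cgzoa vngp dokn gdk ywwe wih dkhd ujk vsfdm xkhnd nhm zsojz
Hunk 3: at line 7 remove [vsfdm] add [wzaek,ovuw,zld] -> 14 lines: cgzoa vngp dokn gdk ywwe wih dkhd ujk wzaek ovuw zld xkhnd nhm zsojz
Hunk 4: at line 5 remove [dkhd,ujk,wzaek] add [etnn,grhu,rsq] -> 14 lines: cgzoa vngp dokn gdk ywwe wih etnn grhu rsq ovuw zld xkhnd nhm zsojz
Hunk 5: at line 1 remove [vngp] add [eea,jwuo] -> 15 lines: cgzoa eea jwuo dokn gdk ywwe wih etnn grhu rsq ovuw zld xkhnd nhm zsojz
Hunk 6: at line 11 remove [zld] add [wifc,yev] -> 16 lines: cgzoa eea jwuo dokn gdk ywwe wih etnn grhu rsq ovuw wifc yev xkhnd nhm zsojz

Answer: cgzoa
eea
jwuo
dokn
gdk
ywwe
wih
etnn
grhu
rsq
ovuw
wifc
yev
xkhnd
nhm
zsojz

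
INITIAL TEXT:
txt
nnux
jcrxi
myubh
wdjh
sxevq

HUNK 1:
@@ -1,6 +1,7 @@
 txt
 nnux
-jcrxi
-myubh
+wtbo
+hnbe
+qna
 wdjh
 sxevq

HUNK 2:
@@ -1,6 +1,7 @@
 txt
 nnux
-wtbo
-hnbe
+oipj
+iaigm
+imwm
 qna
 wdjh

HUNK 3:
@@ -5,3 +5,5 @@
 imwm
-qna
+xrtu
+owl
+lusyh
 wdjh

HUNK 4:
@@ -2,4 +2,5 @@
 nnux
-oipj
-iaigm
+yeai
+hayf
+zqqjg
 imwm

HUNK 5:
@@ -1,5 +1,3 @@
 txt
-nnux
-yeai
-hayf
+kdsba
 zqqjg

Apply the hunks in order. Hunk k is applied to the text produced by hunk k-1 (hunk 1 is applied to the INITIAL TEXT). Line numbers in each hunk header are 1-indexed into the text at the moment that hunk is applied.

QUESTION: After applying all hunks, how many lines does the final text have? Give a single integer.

Answer: 9

Derivation:
Hunk 1: at line 1 remove [jcrxi,myubh] add [wtbo,hnbe,qna] -> 7 lines: txt nnux wtbo hnbe qna wdjh sxevq
Hunk 2: at line 1 remove [wtbo,hnbe] add [oipj,iaigm,imwm] -> 8 lines: txt nnux oipj iaigm imwm qna wdjh sxevq
Hunk 3: at line 5 remove [qna] add [xrtu,owl,lusyh] -> 10 lines: txt nnux oipj iaigm imwm xrtu owl lusyh wdjh sxevq
Hunk 4: at line 2 remove [oipj,iaigm] add [yeai,hayf,zqqjg] -> 11 lines: txt nnux yeai hayf zqqjg imwm xrtu owl lusyh wdjh sxevq
Hunk 5: at line 1 remove [nnux,yeai,hayf] add [kdsba] -> 9 lines: txt kdsba zqqjg imwm xrtu owl lusyh wdjh sxevq
Final line count: 9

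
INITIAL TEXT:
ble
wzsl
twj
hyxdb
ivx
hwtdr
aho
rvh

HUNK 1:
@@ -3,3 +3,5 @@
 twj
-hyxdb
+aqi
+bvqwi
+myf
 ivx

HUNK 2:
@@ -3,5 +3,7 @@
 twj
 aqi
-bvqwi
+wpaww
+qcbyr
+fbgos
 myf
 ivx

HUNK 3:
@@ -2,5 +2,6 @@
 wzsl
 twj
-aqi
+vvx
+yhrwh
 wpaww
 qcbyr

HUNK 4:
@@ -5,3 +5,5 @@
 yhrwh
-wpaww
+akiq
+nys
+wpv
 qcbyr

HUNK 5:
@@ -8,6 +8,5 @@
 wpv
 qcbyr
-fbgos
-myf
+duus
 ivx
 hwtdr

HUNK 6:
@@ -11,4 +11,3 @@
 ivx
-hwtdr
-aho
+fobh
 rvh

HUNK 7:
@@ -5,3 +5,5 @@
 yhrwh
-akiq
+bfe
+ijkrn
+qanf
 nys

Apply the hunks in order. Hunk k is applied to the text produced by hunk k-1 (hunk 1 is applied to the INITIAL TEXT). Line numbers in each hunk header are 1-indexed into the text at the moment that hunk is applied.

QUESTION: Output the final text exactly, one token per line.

Answer: ble
wzsl
twj
vvx
yhrwh
bfe
ijkrn
qanf
nys
wpv
qcbyr
duus
ivx
fobh
rvh

Derivation:
Hunk 1: at line 3 remove [hyxdb] add [aqi,bvqwi,myf] -> 10 lines: ble wzsl twj aqi bvqwi myf ivx hwtdr aho rvh
Hunk 2: at line 3 remove [bvqwi] add [wpaww,qcbyr,fbgos] -> 12 lines: ble wzsl twj aqi wpaww qcbyr fbgos myf ivx hwtdr aho rvh
Hunk 3: at line 2 remove [aqi] add [vvx,yhrwh] -> 13 lines: ble wzsl twj vvx yhrwh wpaww qcbyr fbgos myf ivx hwtdr aho rvh
Hunk 4: at line 5 remove [wpaww] add [akiq,nys,wpv] -> 15 lines: ble wzsl twj vvx yhrwh akiq nys wpv qcbyr fbgos myf ivx hwtdr aho rvh
Hunk 5: at line 8 remove [fbgos,myf] add [duus] -> 14 lines: ble wzsl twj vvx yhrwh akiq nys wpv qcbyr duus ivx hwtdr aho rvh
Hunk 6: at line 11 remove [hwtdr,aho] add [fobh] -> 13 lines: ble wzsl twj vvx yhrwh akiq nys wpv qcbyr duus ivx fobh rvh
Hunk 7: at line 5 remove [akiq] add [bfe,ijkrn,qanf] -> 15 lines: ble wzsl twj vvx yhrwh bfe ijkrn qanf nys wpv qcbyr duus ivx fobh rvh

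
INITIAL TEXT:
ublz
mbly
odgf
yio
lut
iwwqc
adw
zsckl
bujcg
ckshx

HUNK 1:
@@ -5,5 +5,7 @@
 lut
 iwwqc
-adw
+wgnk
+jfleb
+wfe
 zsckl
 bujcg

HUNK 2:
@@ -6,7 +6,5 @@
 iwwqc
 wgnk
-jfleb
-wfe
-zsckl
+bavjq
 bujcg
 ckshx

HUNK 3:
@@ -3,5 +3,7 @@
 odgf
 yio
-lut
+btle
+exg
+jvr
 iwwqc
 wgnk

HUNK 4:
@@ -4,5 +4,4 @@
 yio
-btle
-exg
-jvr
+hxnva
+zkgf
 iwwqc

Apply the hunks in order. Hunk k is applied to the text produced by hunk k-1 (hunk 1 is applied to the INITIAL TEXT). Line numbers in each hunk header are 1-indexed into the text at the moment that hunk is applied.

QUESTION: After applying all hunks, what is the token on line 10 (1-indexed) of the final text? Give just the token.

Answer: bujcg

Derivation:
Hunk 1: at line 5 remove [adw] add [wgnk,jfleb,wfe] -> 12 lines: ublz mbly odgf yio lut iwwqc wgnk jfleb wfe zsckl bujcg ckshx
Hunk 2: at line 6 remove [jfleb,wfe,zsckl] add [bavjq] -> 10 lines: ublz mbly odgf yio lut iwwqc wgnk bavjq bujcg ckshx
Hunk 3: at line 3 remove [lut] add [btle,exg,jvr] -> 12 lines: ublz mbly odgf yio btle exg jvr iwwqc wgnk bavjq bujcg ckshx
Hunk 4: at line 4 remove [btle,exg,jvr] add [hxnva,zkgf] -> 11 lines: ublz mbly odgf yio hxnva zkgf iwwqc wgnk bavjq bujcg ckshx
Final line 10: bujcg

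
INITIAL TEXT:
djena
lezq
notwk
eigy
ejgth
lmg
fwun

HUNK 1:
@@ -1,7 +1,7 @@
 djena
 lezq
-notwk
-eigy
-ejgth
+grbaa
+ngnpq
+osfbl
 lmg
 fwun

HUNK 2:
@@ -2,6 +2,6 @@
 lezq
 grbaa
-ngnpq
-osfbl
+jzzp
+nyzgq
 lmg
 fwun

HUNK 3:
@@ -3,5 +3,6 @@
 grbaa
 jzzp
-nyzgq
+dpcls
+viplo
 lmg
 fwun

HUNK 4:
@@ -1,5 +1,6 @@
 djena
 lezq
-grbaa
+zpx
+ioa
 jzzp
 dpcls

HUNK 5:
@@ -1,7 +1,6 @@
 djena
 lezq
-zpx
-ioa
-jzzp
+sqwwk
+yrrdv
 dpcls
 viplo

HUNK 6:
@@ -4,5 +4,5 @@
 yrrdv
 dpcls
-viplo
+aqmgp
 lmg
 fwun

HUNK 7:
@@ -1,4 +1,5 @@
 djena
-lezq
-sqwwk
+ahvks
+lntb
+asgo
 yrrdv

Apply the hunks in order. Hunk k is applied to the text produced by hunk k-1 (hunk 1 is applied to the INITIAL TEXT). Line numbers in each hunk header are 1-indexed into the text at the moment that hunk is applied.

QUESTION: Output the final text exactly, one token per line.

Answer: djena
ahvks
lntb
asgo
yrrdv
dpcls
aqmgp
lmg
fwun

Derivation:
Hunk 1: at line 1 remove [notwk,eigy,ejgth] add [grbaa,ngnpq,osfbl] -> 7 lines: djena lezq grbaa ngnpq osfbl lmg fwun
Hunk 2: at line 2 remove [ngnpq,osfbl] add [jzzp,nyzgq] -> 7 lines: djena lezq grbaa jzzp nyzgq lmg fwun
Hunk 3: at line 3 remove [nyzgq] add [dpcls,viplo] -> 8 lines: djena lezq grbaa jzzp dpcls viplo lmg fwun
Hunk 4: at line 1 remove [grbaa] add [zpx,ioa] -> 9 lines: djena lezq zpx ioa jzzp dpcls viplo lmg fwun
Hunk 5: at line 1 remove [zpx,ioa,jzzp] add [sqwwk,yrrdv] -> 8 lines: djena lezq sqwwk yrrdv dpcls viplo lmg fwun
Hunk 6: at line 4 remove [viplo] add [aqmgp] -> 8 lines: djena lezq sqwwk yrrdv dpcls aqmgp lmg fwun
Hunk 7: at line 1 remove [lezq,sqwwk] add [ahvks,lntb,asgo] -> 9 lines: djena ahvks lntb asgo yrrdv dpcls aqmgp lmg fwun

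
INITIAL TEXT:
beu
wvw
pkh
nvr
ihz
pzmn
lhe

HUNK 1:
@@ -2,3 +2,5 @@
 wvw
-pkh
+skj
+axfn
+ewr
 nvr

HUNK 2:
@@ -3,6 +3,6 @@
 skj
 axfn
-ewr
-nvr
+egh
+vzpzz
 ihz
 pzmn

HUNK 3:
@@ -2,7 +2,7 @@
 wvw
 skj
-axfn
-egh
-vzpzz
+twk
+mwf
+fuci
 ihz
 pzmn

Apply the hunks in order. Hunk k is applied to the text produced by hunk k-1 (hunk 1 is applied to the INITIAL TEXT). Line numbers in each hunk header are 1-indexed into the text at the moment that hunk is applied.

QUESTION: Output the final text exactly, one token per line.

Answer: beu
wvw
skj
twk
mwf
fuci
ihz
pzmn
lhe

Derivation:
Hunk 1: at line 2 remove [pkh] add [skj,axfn,ewr] -> 9 lines: beu wvw skj axfn ewr nvr ihz pzmn lhe
Hunk 2: at line 3 remove [ewr,nvr] add [egh,vzpzz] -> 9 lines: beu wvw skj axfn egh vzpzz ihz pzmn lhe
Hunk 3: at line 2 remove [axfn,egh,vzpzz] add [twk,mwf,fuci] -> 9 lines: beu wvw skj twk mwf fuci ihz pzmn lhe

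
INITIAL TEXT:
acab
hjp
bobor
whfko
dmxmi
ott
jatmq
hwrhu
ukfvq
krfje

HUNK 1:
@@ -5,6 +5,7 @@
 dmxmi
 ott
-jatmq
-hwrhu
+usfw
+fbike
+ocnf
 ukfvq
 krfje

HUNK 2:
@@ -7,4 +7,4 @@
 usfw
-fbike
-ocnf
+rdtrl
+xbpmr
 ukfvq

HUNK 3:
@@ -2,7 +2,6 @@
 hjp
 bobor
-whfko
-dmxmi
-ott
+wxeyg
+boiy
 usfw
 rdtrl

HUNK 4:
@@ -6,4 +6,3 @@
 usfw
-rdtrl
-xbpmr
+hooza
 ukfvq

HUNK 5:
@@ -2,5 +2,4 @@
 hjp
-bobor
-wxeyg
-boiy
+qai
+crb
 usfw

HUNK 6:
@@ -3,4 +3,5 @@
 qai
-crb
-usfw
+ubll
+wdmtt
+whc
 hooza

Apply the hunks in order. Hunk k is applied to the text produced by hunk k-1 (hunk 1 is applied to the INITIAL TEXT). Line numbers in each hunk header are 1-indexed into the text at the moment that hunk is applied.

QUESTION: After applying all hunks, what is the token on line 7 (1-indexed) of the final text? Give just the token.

Hunk 1: at line 5 remove [jatmq,hwrhu] add [usfw,fbike,ocnf] -> 11 lines: acab hjp bobor whfko dmxmi ott usfw fbike ocnf ukfvq krfje
Hunk 2: at line 7 remove [fbike,ocnf] add [rdtrl,xbpmr] -> 11 lines: acab hjp bobor whfko dmxmi ott usfw rdtrl xbpmr ukfvq krfje
Hunk 3: at line 2 remove [whfko,dmxmi,ott] add [wxeyg,boiy] -> 10 lines: acab hjp bobor wxeyg boiy usfw rdtrl xbpmr ukfvq krfje
Hunk 4: at line 6 remove [rdtrl,xbpmr] add [hooza] -> 9 lines: acab hjp bobor wxeyg boiy usfw hooza ukfvq krfje
Hunk 5: at line 2 remove [bobor,wxeyg,boiy] add [qai,crb] -> 8 lines: acab hjp qai crb usfw hooza ukfvq krfje
Hunk 6: at line 3 remove [crb,usfw] add [ubll,wdmtt,whc] -> 9 lines: acab hjp qai ubll wdmtt whc hooza ukfvq krfje
Final line 7: hooza

Answer: hooza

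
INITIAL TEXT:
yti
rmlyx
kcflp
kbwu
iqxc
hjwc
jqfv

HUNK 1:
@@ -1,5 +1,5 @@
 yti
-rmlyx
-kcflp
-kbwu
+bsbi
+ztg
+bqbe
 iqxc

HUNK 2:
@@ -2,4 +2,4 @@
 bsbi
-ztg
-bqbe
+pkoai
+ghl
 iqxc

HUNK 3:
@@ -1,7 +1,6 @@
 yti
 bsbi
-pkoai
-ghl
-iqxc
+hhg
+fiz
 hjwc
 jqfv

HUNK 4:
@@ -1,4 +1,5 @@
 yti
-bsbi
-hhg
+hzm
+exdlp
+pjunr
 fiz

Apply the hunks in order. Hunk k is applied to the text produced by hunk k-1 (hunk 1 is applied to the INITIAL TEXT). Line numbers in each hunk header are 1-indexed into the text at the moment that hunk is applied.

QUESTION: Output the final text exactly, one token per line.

Hunk 1: at line 1 remove [rmlyx,kcflp,kbwu] add [bsbi,ztg,bqbe] -> 7 lines: yti bsbi ztg bqbe iqxc hjwc jqfv
Hunk 2: at line 2 remove [ztg,bqbe] add [pkoai,ghl] -> 7 lines: yti bsbi pkoai ghl iqxc hjwc jqfv
Hunk 3: at line 1 remove [pkoai,ghl,iqxc] add [hhg,fiz] -> 6 lines: yti bsbi hhg fiz hjwc jqfv
Hunk 4: at line 1 remove [bsbi,hhg] add [hzm,exdlp,pjunr] -> 7 lines: yti hzm exdlp pjunr fiz hjwc jqfv

Answer: yti
hzm
exdlp
pjunr
fiz
hjwc
jqfv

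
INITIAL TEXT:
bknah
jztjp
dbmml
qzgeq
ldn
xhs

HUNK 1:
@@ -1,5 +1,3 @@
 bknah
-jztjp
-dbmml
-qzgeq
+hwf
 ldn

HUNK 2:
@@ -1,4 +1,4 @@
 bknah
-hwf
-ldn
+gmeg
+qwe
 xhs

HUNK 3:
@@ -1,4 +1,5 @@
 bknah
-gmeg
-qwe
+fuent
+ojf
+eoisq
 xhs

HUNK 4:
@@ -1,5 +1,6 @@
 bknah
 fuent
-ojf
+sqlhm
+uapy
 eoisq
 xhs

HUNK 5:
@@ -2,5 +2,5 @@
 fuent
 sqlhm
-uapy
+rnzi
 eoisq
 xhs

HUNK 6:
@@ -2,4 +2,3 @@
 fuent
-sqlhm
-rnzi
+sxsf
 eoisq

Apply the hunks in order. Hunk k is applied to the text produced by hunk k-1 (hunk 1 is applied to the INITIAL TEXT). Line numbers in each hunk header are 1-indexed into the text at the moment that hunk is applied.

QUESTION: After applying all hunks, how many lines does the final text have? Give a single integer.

Hunk 1: at line 1 remove [jztjp,dbmml,qzgeq] add [hwf] -> 4 lines: bknah hwf ldn xhs
Hunk 2: at line 1 remove [hwf,ldn] add [gmeg,qwe] -> 4 lines: bknah gmeg qwe xhs
Hunk 3: at line 1 remove [gmeg,qwe] add [fuent,ojf,eoisq] -> 5 lines: bknah fuent ojf eoisq xhs
Hunk 4: at line 1 remove [ojf] add [sqlhm,uapy] -> 6 lines: bknah fuent sqlhm uapy eoisq xhs
Hunk 5: at line 2 remove [uapy] add [rnzi] -> 6 lines: bknah fuent sqlhm rnzi eoisq xhs
Hunk 6: at line 2 remove [sqlhm,rnzi] add [sxsf] -> 5 lines: bknah fuent sxsf eoisq xhs
Final line count: 5

Answer: 5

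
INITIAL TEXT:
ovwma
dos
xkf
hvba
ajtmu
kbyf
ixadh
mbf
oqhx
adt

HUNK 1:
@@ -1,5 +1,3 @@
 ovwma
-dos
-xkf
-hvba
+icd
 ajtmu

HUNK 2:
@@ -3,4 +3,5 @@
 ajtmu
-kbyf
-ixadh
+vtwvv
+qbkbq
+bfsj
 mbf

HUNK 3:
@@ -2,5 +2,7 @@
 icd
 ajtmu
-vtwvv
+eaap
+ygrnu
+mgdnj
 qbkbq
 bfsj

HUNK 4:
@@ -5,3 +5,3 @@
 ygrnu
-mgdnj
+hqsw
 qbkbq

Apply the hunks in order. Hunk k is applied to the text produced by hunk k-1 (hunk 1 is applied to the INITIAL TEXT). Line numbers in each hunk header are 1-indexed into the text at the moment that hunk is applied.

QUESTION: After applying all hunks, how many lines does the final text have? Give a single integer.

Answer: 11

Derivation:
Hunk 1: at line 1 remove [dos,xkf,hvba] add [icd] -> 8 lines: ovwma icd ajtmu kbyf ixadh mbf oqhx adt
Hunk 2: at line 3 remove [kbyf,ixadh] add [vtwvv,qbkbq,bfsj] -> 9 lines: ovwma icd ajtmu vtwvv qbkbq bfsj mbf oqhx adt
Hunk 3: at line 2 remove [vtwvv] add [eaap,ygrnu,mgdnj] -> 11 lines: ovwma icd ajtmu eaap ygrnu mgdnj qbkbq bfsj mbf oqhx adt
Hunk 4: at line 5 remove [mgdnj] add [hqsw] -> 11 lines: ovwma icd ajtmu eaap ygrnu hqsw qbkbq bfsj mbf oqhx adt
Final line count: 11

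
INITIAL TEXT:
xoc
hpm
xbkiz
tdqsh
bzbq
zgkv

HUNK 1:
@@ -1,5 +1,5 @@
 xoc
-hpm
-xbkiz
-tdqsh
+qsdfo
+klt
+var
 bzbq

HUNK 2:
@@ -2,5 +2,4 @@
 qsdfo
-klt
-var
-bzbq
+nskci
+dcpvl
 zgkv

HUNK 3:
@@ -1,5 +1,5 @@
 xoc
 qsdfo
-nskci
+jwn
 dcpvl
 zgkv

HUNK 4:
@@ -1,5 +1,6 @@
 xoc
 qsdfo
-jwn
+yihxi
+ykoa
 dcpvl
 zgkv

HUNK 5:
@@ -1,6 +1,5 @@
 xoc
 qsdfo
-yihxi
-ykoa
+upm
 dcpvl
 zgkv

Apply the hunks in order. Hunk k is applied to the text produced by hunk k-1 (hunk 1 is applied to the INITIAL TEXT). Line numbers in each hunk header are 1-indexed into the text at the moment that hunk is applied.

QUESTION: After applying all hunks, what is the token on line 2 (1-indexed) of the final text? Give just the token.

Hunk 1: at line 1 remove [hpm,xbkiz,tdqsh] add [qsdfo,klt,var] -> 6 lines: xoc qsdfo klt var bzbq zgkv
Hunk 2: at line 2 remove [klt,var,bzbq] add [nskci,dcpvl] -> 5 lines: xoc qsdfo nskci dcpvl zgkv
Hunk 3: at line 1 remove [nskci] add [jwn] -> 5 lines: xoc qsdfo jwn dcpvl zgkv
Hunk 4: at line 1 remove [jwn] add [yihxi,ykoa] -> 6 lines: xoc qsdfo yihxi ykoa dcpvl zgkv
Hunk 5: at line 1 remove [yihxi,ykoa] add [upm] -> 5 lines: xoc qsdfo upm dcpvl zgkv
Final line 2: qsdfo

Answer: qsdfo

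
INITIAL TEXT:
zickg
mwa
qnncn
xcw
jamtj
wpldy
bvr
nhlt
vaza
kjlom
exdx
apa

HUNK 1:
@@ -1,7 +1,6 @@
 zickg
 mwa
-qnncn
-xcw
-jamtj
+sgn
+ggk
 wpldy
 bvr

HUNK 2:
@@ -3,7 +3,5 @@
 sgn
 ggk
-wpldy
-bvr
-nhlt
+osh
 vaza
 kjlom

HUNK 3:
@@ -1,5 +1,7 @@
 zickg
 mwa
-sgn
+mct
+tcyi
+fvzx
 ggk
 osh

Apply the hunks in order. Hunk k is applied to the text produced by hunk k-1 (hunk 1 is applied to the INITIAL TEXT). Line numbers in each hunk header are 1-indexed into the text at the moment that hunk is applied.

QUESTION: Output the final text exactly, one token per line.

Hunk 1: at line 1 remove [qnncn,xcw,jamtj] add [sgn,ggk] -> 11 lines: zickg mwa sgn ggk wpldy bvr nhlt vaza kjlom exdx apa
Hunk 2: at line 3 remove [wpldy,bvr,nhlt] add [osh] -> 9 lines: zickg mwa sgn ggk osh vaza kjlom exdx apa
Hunk 3: at line 1 remove [sgn] add [mct,tcyi,fvzx] -> 11 lines: zickg mwa mct tcyi fvzx ggk osh vaza kjlom exdx apa

Answer: zickg
mwa
mct
tcyi
fvzx
ggk
osh
vaza
kjlom
exdx
apa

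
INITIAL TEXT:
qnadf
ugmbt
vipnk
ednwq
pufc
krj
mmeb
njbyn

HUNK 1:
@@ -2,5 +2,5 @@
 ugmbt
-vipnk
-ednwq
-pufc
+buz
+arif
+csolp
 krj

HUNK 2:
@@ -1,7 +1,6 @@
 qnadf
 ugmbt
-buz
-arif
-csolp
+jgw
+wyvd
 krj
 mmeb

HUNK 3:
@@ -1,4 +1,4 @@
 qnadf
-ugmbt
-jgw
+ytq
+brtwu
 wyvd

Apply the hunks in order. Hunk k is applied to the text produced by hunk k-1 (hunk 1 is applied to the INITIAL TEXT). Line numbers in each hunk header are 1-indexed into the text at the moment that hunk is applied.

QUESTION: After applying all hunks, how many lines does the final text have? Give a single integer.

Hunk 1: at line 2 remove [vipnk,ednwq,pufc] add [buz,arif,csolp] -> 8 lines: qnadf ugmbt buz arif csolp krj mmeb njbyn
Hunk 2: at line 1 remove [buz,arif,csolp] add [jgw,wyvd] -> 7 lines: qnadf ugmbt jgw wyvd krj mmeb njbyn
Hunk 3: at line 1 remove [ugmbt,jgw] add [ytq,brtwu] -> 7 lines: qnadf ytq brtwu wyvd krj mmeb njbyn
Final line count: 7

Answer: 7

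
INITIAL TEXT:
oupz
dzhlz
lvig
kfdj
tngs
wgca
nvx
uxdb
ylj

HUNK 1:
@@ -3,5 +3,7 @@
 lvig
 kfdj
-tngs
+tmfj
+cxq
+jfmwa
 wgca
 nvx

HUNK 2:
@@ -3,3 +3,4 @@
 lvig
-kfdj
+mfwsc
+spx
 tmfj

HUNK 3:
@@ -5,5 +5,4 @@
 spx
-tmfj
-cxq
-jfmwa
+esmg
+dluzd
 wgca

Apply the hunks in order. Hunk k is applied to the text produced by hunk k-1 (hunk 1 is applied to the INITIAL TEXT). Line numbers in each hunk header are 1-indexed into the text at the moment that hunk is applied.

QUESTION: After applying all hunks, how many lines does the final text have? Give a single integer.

Answer: 11

Derivation:
Hunk 1: at line 3 remove [tngs] add [tmfj,cxq,jfmwa] -> 11 lines: oupz dzhlz lvig kfdj tmfj cxq jfmwa wgca nvx uxdb ylj
Hunk 2: at line 3 remove [kfdj] add [mfwsc,spx] -> 12 lines: oupz dzhlz lvig mfwsc spx tmfj cxq jfmwa wgca nvx uxdb ylj
Hunk 3: at line 5 remove [tmfj,cxq,jfmwa] add [esmg,dluzd] -> 11 lines: oupz dzhlz lvig mfwsc spx esmg dluzd wgca nvx uxdb ylj
Final line count: 11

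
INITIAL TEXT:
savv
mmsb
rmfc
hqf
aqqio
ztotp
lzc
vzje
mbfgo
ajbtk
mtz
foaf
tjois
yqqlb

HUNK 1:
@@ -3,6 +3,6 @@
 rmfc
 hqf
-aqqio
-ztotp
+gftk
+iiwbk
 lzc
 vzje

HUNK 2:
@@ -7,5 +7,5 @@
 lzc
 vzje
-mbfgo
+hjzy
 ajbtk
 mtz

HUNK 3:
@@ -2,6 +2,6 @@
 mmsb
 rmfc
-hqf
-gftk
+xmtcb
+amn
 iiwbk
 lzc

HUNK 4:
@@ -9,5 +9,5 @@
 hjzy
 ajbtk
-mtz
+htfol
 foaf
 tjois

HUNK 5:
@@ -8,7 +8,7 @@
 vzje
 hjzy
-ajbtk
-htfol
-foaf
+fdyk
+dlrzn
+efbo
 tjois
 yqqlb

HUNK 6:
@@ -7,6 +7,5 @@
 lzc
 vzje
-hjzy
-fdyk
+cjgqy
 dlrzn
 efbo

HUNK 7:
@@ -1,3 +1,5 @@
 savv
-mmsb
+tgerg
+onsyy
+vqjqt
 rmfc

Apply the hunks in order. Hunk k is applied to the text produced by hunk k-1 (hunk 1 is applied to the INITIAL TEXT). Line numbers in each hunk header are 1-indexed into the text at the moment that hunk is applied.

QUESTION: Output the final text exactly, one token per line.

Hunk 1: at line 3 remove [aqqio,ztotp] add [gftk,iiwbk] -> 14 lines: savv mmsb rmfc hqf gftk iiwbk lzc vzje mbfgo ajbtk mtz foaf tjois yqqlb
Hunk 2: at line 7 remove [mbfgo] add [hjzy] -> 14 lines: savv mmsb rmfc hqf gftk iiwbk lzc vzje hjzy ajbtk mtz foaf tjois yqqlb
Hunk 3: at line 2 remove [hqf,gftk] add [xmtcb,amn] -> 14 lines: savv mmsb rmfc xmtcb amn iiwbk lzc vzje hjzy ajbtk mtz foaf tjois yqqlb
Hunk 4: at line 9 remove [mtz] add [htfol] -> 14 lines: savv mmsb rmfc xmtcb amn iiwbk lzc vzje hjzy ajbtk htfol foaf tjois yqqlb
Hunk 5: at line 8 remove [ajbtk,htfol,foaf] add [fdyk,dlrzn,efbo] -> 14 lines: savv mmsb rmfc xmtcb amn iiwbk lzc vzje hjzy fdyk dlrzn efbo tjois yqqlb
Hunk 6: at line 7 remove [hjzy,fdyk] add [cjgqy] -> 13 lines: savv mmsb rmfc xmtcb amn iiwbk lzc vzje cjgqy dlrzn efbo tjois yqqlb
Hunk 7: at line 1 remove [mmsb] add [tgerg,onsyy,vqjqt] -> 15 lines: savv tgerg onsyy vqjqt rmfc xmtcb amn iiwbk lzc vzje cjgqy dlrzn efbo tjois yqqlb

Answer: savv
tgerg
onsyy
vqjqt
rmfc
xmtcb
amn
iiwbk
lzc
vzje
cjgqy
dlrzn
efbo
tjois
yqqlb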